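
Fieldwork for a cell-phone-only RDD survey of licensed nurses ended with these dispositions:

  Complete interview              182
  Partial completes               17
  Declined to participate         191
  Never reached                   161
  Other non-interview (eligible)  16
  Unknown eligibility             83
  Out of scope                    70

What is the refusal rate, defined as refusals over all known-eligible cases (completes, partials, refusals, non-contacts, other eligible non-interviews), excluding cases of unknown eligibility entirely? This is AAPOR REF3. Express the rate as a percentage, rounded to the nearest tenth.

33.7%

Top: 191
Base: 182 + 17 + 191 + 161 + 16 = 567
REF3 = 191 / 567 = 0.3369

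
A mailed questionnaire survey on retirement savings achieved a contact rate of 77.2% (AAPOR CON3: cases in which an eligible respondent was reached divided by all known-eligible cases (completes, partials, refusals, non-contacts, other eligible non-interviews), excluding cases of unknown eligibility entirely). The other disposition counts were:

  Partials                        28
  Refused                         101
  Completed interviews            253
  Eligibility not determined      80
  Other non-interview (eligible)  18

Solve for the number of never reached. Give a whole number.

118

Num: 253 + 28 + 101 + 18 = 400
CON3 = 400 / D = 0.772
D = 400 / 0.772 = 518.1
Other denominator terms total 400
never reached = 518.1 − 400 ≈ 118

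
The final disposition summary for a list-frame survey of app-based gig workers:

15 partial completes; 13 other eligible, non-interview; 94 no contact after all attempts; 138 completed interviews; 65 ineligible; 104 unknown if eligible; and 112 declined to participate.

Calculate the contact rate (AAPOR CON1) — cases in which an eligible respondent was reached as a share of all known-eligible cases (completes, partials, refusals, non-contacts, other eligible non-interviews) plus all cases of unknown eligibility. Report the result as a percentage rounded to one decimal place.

58.4%

Num → 138 + 15 + 112 + 13 = 278
Base → 138 + 15 + 112 + 94 + 13 + 104 = 476
CON1 = 278 / 476 = 0.5840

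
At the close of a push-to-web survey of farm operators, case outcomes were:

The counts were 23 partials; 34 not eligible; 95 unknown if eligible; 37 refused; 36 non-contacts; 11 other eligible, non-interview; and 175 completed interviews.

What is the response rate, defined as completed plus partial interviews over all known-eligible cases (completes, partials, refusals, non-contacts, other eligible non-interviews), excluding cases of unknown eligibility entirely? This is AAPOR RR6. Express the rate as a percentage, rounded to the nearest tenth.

70.2%

Num → 175 + 23 = 198
Base → 175 + 23 + 37 + 36 + 11 = 282
RR6 = 198 / 282 = 0.7021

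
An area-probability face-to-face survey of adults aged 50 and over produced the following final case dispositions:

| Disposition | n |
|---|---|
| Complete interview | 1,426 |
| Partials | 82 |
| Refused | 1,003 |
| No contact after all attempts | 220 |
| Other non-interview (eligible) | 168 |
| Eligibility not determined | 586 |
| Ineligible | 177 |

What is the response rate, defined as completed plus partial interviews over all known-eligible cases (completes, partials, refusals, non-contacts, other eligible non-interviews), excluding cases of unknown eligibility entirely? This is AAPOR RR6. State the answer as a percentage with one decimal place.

Top → 1426 + 82 = 1508
Denominator → 1426 + 82 + 1003 + 220 + 168 = 2899
RR6 = 1508 / 2899 = 0.5202

52.0%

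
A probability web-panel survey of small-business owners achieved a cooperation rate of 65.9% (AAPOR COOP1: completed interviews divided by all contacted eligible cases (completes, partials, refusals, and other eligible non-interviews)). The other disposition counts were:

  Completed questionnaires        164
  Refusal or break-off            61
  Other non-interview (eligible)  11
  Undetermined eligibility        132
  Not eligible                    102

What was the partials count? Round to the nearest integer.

13

COOP1 = 164 / D = 0.659
D = 164 / 0.659 = 248.9
Rest of base = 236
partials = 248.9 − 236 ≈ 13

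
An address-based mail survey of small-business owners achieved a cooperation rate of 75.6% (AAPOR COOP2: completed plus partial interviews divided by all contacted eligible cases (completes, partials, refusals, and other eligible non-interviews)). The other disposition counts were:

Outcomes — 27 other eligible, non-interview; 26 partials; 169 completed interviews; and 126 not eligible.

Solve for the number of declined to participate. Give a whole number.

36

Num = 169 + 26 = 195
COOP2 = 195 / D = 0.756
D = 195 / 0.756 = 257.9
Remaining denominator categories sum to 222
declined to participate = 257.9 − 222 ≈ 36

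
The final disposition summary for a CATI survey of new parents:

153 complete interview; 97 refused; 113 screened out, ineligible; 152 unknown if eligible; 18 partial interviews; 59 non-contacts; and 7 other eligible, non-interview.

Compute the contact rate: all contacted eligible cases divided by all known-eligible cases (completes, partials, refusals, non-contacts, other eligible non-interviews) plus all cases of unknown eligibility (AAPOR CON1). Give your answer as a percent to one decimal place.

56.6%

Numerator → 153 + 18 + 97 + 7 = 275
Base → 153 + 18 + 97 + 59 + 7 + 152 = 486
CON1 = 275 / 486 = 0.5658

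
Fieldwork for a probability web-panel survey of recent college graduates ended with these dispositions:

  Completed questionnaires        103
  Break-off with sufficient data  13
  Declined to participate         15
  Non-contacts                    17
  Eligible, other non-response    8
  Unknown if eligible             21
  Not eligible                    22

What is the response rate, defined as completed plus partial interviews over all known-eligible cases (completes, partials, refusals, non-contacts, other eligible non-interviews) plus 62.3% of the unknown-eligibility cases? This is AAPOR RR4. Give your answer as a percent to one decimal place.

68.6%

Num: 103 + 13 = 116
Eligible (known): 103 + 13 + 15 + 17 + 8 = 156
Eligible share of unknowns: 0.6230 × 21 = 13.08
Denom: 156 + 13.08 = 169.08
RR4 = 116 / 169.08 = 0.6861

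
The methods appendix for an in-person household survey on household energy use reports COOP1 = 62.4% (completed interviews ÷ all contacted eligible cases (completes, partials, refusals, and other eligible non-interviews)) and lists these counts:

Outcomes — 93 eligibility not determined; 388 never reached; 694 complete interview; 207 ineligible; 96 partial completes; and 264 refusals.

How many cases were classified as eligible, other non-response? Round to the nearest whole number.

COOP1 = 694 / D = 0.624
D = 694 / 0.624 = 1112.2
Other denominator terms total 1054
eligible, other non-response = 1112.2 − 1054 ≈ 58

58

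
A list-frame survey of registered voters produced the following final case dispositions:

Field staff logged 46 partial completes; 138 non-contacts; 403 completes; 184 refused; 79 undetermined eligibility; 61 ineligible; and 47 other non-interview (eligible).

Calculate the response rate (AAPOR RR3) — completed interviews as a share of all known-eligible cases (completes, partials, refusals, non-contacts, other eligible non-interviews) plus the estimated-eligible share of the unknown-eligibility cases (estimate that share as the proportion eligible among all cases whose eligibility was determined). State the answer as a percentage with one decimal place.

45.2%

Top = 403
Known eligible = 403 + 46 + 184 + 138 + 47 = 818
e = 818 / (818 + 61) = 818 / 879 = 0.9306
e × U = 0.9306 × 79 = 73.52
Denominator = 818 + 73.52 = 891.52
RR3 = 403 / 891.52 = 0.4520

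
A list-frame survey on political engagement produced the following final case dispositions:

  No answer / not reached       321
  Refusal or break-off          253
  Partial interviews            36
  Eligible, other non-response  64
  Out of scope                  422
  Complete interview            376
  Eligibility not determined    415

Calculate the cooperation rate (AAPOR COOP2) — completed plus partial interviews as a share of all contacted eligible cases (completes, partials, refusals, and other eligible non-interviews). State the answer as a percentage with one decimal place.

Num = 376 + 36 = 412
Base = 376 + 36 + 253 + 64 = 729
COOP2 = 412 / 729 = 0.5652

56.5%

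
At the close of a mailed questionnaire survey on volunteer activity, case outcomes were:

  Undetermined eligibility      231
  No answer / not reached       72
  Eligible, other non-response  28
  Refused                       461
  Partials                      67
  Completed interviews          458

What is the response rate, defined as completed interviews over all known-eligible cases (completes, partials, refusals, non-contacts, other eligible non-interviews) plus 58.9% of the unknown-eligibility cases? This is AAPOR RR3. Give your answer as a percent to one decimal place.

37.5%

Top → 458
Eligible (known) → 458 + 67 + 461 + 72 + 28 = 1086
Eligible share of unknowns → 0.5890 × 231 = 136.06
Denom → 1086 + 136.06 = 1222.06
RR3 = 458 / 1222.06 = 0.3748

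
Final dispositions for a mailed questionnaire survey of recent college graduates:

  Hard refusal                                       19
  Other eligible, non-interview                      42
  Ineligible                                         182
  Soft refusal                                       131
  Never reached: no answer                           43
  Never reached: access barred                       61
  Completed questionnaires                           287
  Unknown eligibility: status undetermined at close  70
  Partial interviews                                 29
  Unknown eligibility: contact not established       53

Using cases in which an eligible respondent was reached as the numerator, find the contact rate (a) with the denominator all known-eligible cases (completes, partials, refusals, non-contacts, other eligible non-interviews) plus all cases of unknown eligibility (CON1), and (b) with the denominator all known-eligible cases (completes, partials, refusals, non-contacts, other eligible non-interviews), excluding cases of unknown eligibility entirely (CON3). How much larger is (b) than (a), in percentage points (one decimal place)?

Refusal or break-off = 19 + 131 = 150
Never reached = 43 + 61 = 104
Undetermined eligibility = 53 + 70 = 123
Numerator: 287 + 29 + 150 + 42 = 508
Denominator: 287 + 29 + 150 + 104 + 42 + 123 = 735
CON1 = 508 / 735 = 0.6912
Denominator: 287 + 29 + 150 + 104 + 42 = 612
CON3 = 508 / 612 = 0.8301
Difference = 83.01 − 69.12 = 13.89 percentage points

13.9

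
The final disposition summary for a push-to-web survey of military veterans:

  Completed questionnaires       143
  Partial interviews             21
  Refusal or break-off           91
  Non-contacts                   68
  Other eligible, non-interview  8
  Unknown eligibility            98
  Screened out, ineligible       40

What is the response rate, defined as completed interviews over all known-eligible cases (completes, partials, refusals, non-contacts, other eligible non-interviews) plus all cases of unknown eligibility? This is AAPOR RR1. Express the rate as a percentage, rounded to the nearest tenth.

Numerator = 143
Denominator = 143 + 21 + 91 + 68 + 8 + 98 = 429
RR1 = 143 / 429 = 0.3333

33.3%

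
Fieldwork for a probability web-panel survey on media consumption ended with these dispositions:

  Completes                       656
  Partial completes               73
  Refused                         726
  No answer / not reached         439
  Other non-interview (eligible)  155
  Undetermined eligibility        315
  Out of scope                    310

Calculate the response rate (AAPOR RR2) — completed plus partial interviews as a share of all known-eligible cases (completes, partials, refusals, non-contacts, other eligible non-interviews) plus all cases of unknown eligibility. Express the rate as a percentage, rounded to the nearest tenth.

30.8%

Num: 656 + 73 = 729
Denominator: 656 + 73 + 726 + 439 + 155 + 315 = 2364
RR2 = 729 / 2364 = 0.3084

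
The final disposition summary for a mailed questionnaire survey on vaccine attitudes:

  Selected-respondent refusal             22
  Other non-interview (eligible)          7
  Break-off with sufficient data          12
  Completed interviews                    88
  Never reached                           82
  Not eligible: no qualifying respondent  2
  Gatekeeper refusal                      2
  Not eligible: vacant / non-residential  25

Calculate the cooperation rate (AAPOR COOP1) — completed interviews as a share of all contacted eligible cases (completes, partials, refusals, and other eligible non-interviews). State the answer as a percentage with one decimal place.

Refusals = 2 + 22 = 24
Not eligible = 2 + 25 = 27
Top → 88
Denominator → 88 + 12 + 24 + 7 = 131
COOP1 = 88 / 131 = 0.6718

67.2%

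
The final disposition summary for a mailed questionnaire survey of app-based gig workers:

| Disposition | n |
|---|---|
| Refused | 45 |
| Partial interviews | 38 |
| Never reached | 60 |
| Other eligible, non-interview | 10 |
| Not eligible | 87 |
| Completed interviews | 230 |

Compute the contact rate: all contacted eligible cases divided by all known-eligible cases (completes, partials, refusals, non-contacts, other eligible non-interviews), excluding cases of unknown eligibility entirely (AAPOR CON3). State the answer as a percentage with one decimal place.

84.3%

Num → 230 + 38 + 45 + 10 = 323
Denominator → 230 + 38 + 45 + 60 + 10 = 383
CON3 = 323 / 383 = 0.8433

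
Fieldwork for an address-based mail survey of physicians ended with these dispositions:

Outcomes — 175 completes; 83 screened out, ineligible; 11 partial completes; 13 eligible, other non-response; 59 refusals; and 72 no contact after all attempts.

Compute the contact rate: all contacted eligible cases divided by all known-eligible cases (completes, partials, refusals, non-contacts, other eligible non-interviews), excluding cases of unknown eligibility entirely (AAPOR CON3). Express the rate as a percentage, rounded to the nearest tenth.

78.2%

Numerator = 175 + 11 + 59 + 13 = 258
Denom = 175 + 11 + 59 + 72 + 13 = 330
CON3 = 258 / 330 = 0.7818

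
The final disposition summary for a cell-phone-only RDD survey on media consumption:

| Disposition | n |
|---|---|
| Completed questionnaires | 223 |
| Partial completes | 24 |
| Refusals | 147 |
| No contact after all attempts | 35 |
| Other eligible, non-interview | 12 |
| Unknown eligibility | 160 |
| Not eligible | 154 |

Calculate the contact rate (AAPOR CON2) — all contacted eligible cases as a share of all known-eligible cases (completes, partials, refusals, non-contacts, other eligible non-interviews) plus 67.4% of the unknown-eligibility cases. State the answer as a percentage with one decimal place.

Numerator: 223 + 24 + 147 + 12 = 406
Known eligible: 223 + 24 + 147 + 35 + 12 = 441
Eligible share of unknowns: 0.6740 × 160 = 107.84
Base: 441 + 107.84 = 548.84
CON2 = 406 / 548.84 = 0.7397

74.0%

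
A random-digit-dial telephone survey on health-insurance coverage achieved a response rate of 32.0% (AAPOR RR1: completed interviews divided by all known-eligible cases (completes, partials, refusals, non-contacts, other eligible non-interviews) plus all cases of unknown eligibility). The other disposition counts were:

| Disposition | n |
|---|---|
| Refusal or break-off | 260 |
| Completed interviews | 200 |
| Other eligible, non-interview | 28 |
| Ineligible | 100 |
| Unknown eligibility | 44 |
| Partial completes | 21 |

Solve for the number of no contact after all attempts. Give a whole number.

RR1 = 200 / D = 0.320
D = 200 / 0.320 = 625.0
Remaining denominator categories sum to 553
no contact after all attempts = 625.0 − 553 ≈ 72

72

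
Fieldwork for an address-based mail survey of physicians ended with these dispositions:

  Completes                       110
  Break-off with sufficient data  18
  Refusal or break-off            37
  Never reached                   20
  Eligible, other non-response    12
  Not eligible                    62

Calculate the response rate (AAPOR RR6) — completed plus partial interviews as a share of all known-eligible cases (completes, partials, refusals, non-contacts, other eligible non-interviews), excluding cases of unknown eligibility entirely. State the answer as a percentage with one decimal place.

65.0%

Top = 110 + 18 = 128
Denom = 110 + 18 + 37 + 20 + 12 = 197
RR6 = 128 / 197 = 0.6497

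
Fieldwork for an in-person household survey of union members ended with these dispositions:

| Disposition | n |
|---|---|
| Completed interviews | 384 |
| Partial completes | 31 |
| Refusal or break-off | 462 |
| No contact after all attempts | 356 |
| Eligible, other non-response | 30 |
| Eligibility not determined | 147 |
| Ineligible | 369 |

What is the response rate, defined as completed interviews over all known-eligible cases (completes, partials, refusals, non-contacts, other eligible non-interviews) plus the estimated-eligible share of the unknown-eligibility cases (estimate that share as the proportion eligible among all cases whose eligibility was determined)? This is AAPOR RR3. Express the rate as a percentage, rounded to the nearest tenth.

27.9%

Top: 384
Known eligible: 384 + 31 + 462 + 356 + 30 = 1263
e = 1263 / (1263 + 369) = 1263 / 1632 = 0.7739
Eligible share of unknowns: 0.7739 × 147 = 113.76
Denom: 1263 + 113.76 = 1376.76
RR3 = 384 / 1376.76 = 0.2789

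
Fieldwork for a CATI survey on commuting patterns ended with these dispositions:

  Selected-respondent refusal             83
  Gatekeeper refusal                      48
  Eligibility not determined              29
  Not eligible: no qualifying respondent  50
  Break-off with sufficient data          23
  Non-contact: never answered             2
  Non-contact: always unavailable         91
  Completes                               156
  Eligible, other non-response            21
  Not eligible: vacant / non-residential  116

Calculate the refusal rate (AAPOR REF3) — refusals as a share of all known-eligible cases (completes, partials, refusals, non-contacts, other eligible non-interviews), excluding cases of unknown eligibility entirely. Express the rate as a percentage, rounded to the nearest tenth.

30.9%

Refusal or break-off = 48 + 83 = 131
No answer / not reached = 2 + 91 = 93
Out of scope = 50 + 116 = 166
Top: 131
Denom: 156 + 23 + 131 + 93 + 21 = 424
REF3 = 131 / 424 = 0.3090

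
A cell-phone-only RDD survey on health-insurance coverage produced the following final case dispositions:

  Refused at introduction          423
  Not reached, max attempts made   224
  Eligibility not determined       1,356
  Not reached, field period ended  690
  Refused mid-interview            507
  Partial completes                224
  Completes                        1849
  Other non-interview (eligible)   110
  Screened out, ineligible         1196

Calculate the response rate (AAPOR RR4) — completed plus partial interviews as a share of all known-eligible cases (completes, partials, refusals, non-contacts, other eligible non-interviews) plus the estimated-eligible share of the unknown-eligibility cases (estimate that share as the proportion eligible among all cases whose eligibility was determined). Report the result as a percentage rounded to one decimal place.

Declined to participate = 423 + 507 = 930
Never reached = 690 + 224 = 914
Top: 1849 + 224 = 2073
Known eligible: 1849 + 224 + 930 + 914 + 110 = 4027
e = 4027 / (4027 + 1196) = 4027 / 5223 = 0.7710
Estimated eligible among unknowns: 0.7710 × 1356 = 1045.48
Denominator: 4027 + 1045.48 = 5072.48
RR4 = 2073 / 5072.48 = 0.4087

40.9%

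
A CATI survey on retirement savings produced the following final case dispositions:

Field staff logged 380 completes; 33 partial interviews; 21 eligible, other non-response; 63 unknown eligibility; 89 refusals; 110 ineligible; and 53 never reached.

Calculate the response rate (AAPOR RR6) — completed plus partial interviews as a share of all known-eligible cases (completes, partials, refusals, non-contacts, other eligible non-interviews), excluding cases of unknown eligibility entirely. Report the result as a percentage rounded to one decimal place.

71.7%

Numerator → 380 + 33 = 413
Denominator → 380 + 33 + 89 + 53 + 21 = 576
RR6 = 413 / 576 = 0.7170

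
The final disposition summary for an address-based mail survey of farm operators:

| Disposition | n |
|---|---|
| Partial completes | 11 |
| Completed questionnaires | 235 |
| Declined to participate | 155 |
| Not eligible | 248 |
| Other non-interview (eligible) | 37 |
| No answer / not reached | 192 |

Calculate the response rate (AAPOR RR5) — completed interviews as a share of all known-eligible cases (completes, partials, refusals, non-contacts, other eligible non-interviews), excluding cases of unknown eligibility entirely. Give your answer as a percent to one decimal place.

Top = 235
Denom = 235 + 11 + 155 + 192 + 37 = 630
RR5 = 235 / 630 = 0.3730

37.3%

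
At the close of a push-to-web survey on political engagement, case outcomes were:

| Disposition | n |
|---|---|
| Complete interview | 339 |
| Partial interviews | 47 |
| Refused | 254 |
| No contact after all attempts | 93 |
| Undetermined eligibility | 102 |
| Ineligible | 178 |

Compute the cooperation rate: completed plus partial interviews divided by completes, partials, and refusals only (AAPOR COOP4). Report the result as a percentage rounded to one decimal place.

Top → 339 + 47 = 386
Denom → 339 + 47 + 254 = 640
COOP4 = 386 / 640 = 0.6031

60.3%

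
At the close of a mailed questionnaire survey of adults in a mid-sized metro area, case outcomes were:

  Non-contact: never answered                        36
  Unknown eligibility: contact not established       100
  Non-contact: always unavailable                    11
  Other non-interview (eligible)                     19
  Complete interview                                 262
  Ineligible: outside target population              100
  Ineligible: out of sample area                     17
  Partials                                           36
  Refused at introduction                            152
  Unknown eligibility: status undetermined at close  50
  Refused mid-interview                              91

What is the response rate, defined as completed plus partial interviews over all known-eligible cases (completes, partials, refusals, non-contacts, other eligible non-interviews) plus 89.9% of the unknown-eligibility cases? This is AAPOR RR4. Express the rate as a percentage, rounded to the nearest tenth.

40.2%

Refusals = 152 + 91 = 243
No answer / not reached = 36 + 11 = 47
Unknown if eligible = 100 + 50 = 150
Out of scope = 100 + 17 = 117
Numerator: 262 + 36 = 298
Eligible (known): 262 + 36 + 243 + 47 + 19 = 607
e × U: 0.8990 × 150 = 134.85
Denominator: 607 + 134.85 = 741.85
RR4 = 298 / 741.85 = 0.4017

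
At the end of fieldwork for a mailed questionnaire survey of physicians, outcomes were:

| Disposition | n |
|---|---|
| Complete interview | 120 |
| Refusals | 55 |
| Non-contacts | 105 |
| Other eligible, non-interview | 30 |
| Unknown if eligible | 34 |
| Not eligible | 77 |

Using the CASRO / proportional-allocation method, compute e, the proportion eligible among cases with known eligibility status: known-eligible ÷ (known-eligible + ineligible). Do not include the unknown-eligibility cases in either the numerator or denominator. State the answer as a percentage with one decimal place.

Known eligible: 120 + 55 + 105 + 30 = 310
e = 310 / (310 + 77) = 310 / 387 = 0.8010

80.1%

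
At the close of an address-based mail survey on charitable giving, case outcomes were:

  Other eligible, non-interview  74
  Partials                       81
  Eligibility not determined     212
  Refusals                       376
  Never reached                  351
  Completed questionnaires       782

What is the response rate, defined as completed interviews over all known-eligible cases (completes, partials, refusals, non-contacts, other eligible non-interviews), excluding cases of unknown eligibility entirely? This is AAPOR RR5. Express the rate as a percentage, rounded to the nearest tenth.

Numerator: 782
Denom: 782 + 81 + 376 + 351 + 74 = 1664
RR5 = 782 / 1664 = 0.4700

47.0%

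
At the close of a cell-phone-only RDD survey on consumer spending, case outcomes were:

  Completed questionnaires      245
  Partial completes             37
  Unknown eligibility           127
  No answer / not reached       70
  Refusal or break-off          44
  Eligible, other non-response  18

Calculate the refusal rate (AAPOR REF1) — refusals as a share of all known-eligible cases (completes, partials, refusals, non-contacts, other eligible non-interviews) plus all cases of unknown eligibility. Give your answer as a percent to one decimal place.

8.1%

Numerator → 44
Denominator → 245 + 37 + 44 + 70 + 18 + 127 = 541
REF1 = 44 / 541 = 0.0813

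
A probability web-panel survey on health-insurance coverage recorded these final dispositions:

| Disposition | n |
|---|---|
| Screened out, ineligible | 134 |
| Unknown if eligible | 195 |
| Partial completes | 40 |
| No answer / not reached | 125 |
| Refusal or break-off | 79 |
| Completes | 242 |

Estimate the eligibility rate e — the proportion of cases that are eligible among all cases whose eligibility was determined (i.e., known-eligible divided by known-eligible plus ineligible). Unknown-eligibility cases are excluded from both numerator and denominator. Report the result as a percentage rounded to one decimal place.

78.4%

Eligible (known) → 242 + 40 + 79 + 125 = 486
e = 486 / (486 + 134) = 486 / 620 = 0.7839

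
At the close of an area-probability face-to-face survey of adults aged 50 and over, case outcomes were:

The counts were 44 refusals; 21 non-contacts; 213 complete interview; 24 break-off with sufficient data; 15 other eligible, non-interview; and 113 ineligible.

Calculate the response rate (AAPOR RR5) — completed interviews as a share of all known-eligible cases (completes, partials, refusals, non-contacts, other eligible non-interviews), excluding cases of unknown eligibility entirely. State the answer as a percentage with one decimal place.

Num = 213
Denom = 213 + 24 + 44 + 21 + 15 = 317
RR5 = 213 / 317 = 0.6719

67.2%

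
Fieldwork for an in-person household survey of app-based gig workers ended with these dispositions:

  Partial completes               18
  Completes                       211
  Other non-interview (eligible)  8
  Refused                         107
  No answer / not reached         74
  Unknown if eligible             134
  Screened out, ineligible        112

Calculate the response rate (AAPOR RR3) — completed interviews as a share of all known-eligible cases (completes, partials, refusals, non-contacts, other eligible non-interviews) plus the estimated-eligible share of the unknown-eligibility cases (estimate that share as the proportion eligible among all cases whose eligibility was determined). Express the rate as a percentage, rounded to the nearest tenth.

40.3%

Numerator: 211
Determined eligible: 211 + 18 + 107 + 74 + 8 = 418
e = 418 / (418 + 112) = 418 / 530 = 0.7887
Eligible share of unknowns: 0.7887 × 134 = 105.69
Denominator: 418 + 105.69 = 523.69
RR3 = 211 / 523.69 = 0.4029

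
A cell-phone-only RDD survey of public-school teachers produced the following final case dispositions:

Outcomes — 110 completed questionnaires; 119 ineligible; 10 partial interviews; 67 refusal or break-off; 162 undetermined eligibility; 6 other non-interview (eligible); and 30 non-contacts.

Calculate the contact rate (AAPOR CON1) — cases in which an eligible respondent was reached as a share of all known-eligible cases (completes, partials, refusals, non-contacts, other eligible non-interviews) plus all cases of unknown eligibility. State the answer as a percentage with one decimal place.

50.1%

Num → 110 + 10 + 67 + 6 = 193
Base → 110 + 10 + 67 + 30 + 6 + 162 = 385
CON1 = 193 / 385 = 0.5013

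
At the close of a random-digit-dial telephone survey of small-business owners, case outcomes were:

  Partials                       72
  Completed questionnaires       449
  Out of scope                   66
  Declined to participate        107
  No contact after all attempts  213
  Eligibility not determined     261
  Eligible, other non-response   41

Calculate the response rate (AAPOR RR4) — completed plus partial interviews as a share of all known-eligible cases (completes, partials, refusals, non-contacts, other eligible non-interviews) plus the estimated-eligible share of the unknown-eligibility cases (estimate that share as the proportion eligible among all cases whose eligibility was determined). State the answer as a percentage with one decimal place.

Top = 449 + 72 = 521
Known eligible = 449 + 72 + 107 + 213 + 41 = 882
e = 882 / (882 + 66) = 882 / 948 = 0.9304
e × U = 0.9304 × 261 = 242.83
Denom = 882 + 242.83 = 1124.83
RR4 = 521 / 1124.83 = 0.4632

46.3%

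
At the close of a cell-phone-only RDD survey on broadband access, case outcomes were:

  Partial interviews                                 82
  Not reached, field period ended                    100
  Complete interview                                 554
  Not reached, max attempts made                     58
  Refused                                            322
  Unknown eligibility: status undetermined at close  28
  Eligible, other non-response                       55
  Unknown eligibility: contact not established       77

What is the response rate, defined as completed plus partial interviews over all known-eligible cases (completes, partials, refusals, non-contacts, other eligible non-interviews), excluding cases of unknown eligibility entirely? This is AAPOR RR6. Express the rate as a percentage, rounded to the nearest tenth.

No answer / not reached = 100 + 58 = 158
Unknown if eligible = 77 + 28 = 105
Numerator = 554 + 82 = 636
Base = 554 + 82 + 322 + 158 + 55 = 1171
RR6 = 636 / 1171 = 0.5431

54.3%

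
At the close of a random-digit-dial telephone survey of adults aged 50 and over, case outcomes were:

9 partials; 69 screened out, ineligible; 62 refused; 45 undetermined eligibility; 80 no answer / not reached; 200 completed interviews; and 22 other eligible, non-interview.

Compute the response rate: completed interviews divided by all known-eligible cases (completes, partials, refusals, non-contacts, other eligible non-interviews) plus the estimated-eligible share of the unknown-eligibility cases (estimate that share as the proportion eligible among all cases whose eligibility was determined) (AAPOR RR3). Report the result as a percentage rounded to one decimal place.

Numerator = 200
Known eligible = 200 + 9 + 62 + 80 + 22 = 373
e = 373 / (373 + 69) = 373 / 442 = 0.8439
Eligible share of unknowns = 0.8439 × 45 = 37.98
Denominator = 373 + 37.98 = 410.98
RR3 = 200 / 410.98 = 0.4866

48.7%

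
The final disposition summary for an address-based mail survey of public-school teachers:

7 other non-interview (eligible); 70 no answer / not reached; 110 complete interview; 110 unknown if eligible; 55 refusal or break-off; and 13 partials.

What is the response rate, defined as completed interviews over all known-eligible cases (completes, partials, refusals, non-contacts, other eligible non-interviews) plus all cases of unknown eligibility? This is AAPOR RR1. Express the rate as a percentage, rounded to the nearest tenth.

Numerator → 110
Base → 110 + 13 + 55 + 70 + 7 + 110 = 365
RR1 = 110 / 365 = 0.3014

30.1%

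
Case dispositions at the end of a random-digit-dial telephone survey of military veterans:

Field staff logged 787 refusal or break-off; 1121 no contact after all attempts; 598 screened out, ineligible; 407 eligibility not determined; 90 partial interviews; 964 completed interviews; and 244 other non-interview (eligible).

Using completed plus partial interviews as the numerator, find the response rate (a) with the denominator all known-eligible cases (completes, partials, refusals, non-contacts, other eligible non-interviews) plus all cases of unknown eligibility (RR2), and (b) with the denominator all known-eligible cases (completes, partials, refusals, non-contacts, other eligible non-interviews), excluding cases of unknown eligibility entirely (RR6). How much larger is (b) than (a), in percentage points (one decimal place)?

Top = 964 + 90 = 1054
Base = 964 + 90 + 787 + 1121 + 244 + 407 = 3613
RR2 = 1054 / 3613 = 0.2917
Base = 964 + 90 + 787 + 1121 + 244 = 3206
RR6 = 1054 / 3206 = 0.3288
Difference = 32.88 − 29.17 = 3.71 percentage points

3.7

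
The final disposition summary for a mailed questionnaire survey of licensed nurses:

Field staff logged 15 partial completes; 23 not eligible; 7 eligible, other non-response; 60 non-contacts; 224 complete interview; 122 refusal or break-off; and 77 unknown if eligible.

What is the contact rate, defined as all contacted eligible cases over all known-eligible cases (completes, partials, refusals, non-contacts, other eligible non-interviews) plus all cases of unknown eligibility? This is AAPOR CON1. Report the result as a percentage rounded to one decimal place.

72.9%

Top → 224 + 15 + 122 + 7 = 368
Denom → 224 + 15 + 122 + 60 + 7 + 77 = 505
CON1 = 368 / 505 = 0.7287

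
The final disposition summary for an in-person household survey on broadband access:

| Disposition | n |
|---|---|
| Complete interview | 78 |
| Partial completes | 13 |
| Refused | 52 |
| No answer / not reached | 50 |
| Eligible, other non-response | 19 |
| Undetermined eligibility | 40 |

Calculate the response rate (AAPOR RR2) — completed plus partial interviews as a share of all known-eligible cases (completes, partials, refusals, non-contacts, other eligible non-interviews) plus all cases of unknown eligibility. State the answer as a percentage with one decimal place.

36.1%

Numerator: 78 + 13 = 91
Denominator: 78 + 13 + 52 + 50 + 19 + 40 = 252
RR2 = 91 / 252 = 0.3611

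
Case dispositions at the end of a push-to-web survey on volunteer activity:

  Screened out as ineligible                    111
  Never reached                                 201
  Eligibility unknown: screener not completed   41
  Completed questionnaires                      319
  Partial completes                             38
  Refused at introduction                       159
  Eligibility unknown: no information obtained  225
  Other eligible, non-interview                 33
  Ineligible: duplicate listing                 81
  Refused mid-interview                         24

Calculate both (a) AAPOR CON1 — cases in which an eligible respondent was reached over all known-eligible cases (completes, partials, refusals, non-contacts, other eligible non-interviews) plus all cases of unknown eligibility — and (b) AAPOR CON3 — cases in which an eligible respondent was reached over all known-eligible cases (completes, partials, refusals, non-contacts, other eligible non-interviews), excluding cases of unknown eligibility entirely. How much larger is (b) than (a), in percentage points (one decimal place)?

18.9

Refusal or break-off = 159 + 24 = 183
Eligibility not determined = 41 + 225 = 266
Screened out, ineligible = 111 + 81 = 192
Top = 319 + 38 + 183 + 33 = 573
Denominator = 319 + 38 + 183 + 201 + 33 + 266 = 1040
CON1 = 573 / 1040 = 0.5510
Denominator = 319 + 38 + 183 + 201 + 33 = 774
CON3 = 573 / 774 = 0.7403
Difference = 74.03 − 55.10 = 18.93 percentage points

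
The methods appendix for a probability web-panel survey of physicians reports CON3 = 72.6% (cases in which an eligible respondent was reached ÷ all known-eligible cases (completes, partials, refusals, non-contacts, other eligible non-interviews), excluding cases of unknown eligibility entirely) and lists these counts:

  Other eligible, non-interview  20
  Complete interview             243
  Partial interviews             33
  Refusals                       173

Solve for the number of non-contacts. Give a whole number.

Top = 243 + 33 + 173 + 20 = 469
CON3 = 469 / D = 0.726
D = 469 / 0.726 = 646.0
Remaining denominator categories sum to 469
non-contacts = 646.0 − 469 ≈ 177

177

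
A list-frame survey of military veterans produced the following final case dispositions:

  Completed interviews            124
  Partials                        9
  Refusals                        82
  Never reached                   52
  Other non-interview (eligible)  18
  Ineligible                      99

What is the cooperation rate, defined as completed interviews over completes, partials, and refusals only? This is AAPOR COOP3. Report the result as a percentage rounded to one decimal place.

57.7%

Top: 124
Denom: 124 + 9 + 82 = 215
COOP3 = 124 / 215 = 0.5767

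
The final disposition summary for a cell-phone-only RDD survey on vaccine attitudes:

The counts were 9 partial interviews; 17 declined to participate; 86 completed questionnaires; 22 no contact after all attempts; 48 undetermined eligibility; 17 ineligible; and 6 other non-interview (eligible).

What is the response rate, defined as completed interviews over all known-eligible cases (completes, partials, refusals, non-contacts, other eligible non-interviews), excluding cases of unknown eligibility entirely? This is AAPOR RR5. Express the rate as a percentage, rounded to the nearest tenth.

Num = 86
Denom = 86 + 9 + 17 + 22 + 6 = 140
RR5 = 86 / 140 = 0.6143

61.4%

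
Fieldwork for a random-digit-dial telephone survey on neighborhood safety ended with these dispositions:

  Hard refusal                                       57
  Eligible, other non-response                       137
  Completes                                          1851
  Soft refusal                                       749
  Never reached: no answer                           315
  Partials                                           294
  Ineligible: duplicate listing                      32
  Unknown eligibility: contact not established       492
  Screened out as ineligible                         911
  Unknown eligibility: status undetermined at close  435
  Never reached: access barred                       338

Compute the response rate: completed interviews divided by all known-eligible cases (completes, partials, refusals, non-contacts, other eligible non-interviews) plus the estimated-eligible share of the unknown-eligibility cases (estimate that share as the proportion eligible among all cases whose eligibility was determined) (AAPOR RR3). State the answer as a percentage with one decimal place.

41.3%

Declined to participate = 57 + 749 = 806
Non-contacts = 315 + 338 = 653
Undetermined eligibility = 492 + 435 = 927
Ineligible = 911 + 32 = 943
Num: 1851
Known eligible: 1851 + 294 + 806 + 653 + 137 = 3741
e = 3741 / (3741 + 943) = 3741 / 4684 = 0.7987
Eligible share of unknowns: 0.7987 × 927 = 740.39
Base: 3741 + 740.39 = 4481.39
RR3 = 1851 / 4481.39 = 0.4130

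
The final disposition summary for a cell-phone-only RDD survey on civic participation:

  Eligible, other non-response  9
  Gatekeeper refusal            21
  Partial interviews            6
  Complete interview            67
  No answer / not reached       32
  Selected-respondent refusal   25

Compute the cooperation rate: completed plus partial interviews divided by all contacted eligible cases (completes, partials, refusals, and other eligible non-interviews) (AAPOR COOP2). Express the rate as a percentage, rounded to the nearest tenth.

Refusal or break-off = 21 + 25 = 46
Num → 67 + 6 = 73
Denom → 67 + 6 + 46 + 9 = 128
COOP2 = 73 / 128 = 0.5703

57.0%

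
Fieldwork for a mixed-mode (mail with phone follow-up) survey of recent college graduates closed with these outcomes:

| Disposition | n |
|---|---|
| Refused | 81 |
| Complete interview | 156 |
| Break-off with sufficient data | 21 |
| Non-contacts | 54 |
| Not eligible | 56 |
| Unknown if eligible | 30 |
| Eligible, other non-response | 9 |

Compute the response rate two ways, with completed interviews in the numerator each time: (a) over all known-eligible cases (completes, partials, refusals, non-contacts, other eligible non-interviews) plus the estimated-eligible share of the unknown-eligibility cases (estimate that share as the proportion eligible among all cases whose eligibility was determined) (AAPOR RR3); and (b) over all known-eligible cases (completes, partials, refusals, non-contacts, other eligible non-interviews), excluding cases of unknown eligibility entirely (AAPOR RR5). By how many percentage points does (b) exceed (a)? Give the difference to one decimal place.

3.6

Num → 156
Determined eligible → 156 + 21 + 81 + 54 + 9 = 321
e = 321 / (321 + 56) = 321 / 377 = 0.8515
e × U → 0.8515 × 30 = 25.55
Denominator → 321 + 25.55 = 346.55
RR3 = 156 / 346.55 = 0.4502
Denominator → 156 + 21 + 81 + 54 + 9 = 321
RR5 = 156 / 321 = 0.4860
Difference = 48.60 − 45.02 = 3.58 percentage points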